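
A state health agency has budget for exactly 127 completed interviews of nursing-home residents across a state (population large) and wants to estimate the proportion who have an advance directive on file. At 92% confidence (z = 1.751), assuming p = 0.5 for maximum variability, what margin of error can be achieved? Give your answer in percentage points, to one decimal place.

7.8

SE(p̂) = √[p(1−p)/n] = √[0.2500/127] = 0.04437.
E = z × SE = 1.751 × 0.04437 = 0.07769, or 7.8 percentage points.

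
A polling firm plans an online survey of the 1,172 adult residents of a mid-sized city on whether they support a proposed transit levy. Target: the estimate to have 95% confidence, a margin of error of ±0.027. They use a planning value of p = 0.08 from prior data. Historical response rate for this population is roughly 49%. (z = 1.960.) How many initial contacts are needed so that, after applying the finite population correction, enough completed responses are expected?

596

Completed interviews needed (unadjusted): n₀ = 1.960² × 0.0736 / 0.027² ≈ 387.85 → 388.
FPC for N = 1,172: n = 388 / (1 + 387/1172) = 388 / 1.3302 ≈ 291.68 → 292.
At a 49% response rate, contacts needed = 292 / 0.49 ≈ 595.92 → 596.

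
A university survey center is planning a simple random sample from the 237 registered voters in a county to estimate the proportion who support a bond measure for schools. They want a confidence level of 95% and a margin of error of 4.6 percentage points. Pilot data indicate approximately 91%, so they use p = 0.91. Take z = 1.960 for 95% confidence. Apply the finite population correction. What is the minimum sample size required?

Unadjusted: n₀ = 1.960² × 0.91 × 0.09 / 0.046² ≈ 148.69, so n₀ = 149.
Finite population correction with N = 237: n = n₀ / (1 + (n₀−1)/N) = 149 / (1 + 148/237) = 149 / 1.6245 ≈ 91.72.
Rounding up, n = 92.

92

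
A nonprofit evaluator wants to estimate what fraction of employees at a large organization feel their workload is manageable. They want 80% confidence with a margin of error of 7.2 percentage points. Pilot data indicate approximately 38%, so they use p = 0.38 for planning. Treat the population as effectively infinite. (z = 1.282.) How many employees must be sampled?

With p = 0.38, p(1−p) = 0.2356.
n = z²·p(1−p)/E² = 1.282² × 0.2356 / 0.072² = 1.6435 × 0.2356 / 0.005184 ≈ 74.69.
Rounding up gives n = 75.

75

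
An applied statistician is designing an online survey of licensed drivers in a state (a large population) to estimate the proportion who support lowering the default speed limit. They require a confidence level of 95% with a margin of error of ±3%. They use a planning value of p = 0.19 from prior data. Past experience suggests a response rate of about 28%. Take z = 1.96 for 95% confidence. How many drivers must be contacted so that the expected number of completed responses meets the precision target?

2347

Completed interviews needed: n₀ = 1.96² × 0.1539 / 0.030² ≈ 656.91 → 657.
At a 28% response rate, contacts needed = 657 / 0.28 ≈ 2346.43 → 2347.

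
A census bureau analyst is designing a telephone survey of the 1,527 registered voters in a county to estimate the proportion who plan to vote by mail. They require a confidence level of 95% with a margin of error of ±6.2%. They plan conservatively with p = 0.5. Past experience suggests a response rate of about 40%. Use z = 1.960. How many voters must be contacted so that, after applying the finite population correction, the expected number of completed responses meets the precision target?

Completed interviews needed (unadjusted): n₀ = 1.960² × 0.2500 / 0.062² ≈ 249.84 → 250.
FPC for N = 1,527: n = 250 / (1 + 249/1527) = 250 / 1.1631 ≈ 214.95 → 215.
At a 40% response rate, contacts needed = 215 / 0.40 ≈ 537.50 → 538.

538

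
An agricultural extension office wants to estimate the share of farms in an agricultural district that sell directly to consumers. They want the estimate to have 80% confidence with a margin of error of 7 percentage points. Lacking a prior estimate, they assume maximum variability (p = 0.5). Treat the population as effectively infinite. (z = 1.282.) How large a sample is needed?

With p = 0.5, p(1−p) = 0.25.
n = z²·p(1−p)/E² = 1.282² × 0.2500 / 0.070² = 1.6435 × 0.2500 / 0.004900 ≈ 83.85.
Rounding up gives n = 84.

84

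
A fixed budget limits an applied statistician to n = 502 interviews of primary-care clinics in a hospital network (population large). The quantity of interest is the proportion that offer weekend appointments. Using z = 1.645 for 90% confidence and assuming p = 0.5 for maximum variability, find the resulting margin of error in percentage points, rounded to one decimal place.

3.7

SE(p̂) = √[p(1−p)/n] = √[0.2500/502] = 0.02232.
E = z × SE = 1.645 × 0.02232 = 0.03671, or 3.7 percentage points.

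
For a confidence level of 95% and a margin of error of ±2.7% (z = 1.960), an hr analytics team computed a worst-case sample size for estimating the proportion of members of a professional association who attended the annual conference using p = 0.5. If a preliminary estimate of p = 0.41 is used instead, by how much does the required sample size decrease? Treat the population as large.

Conservative (p = 0.5): n = 1.960² × 0.25 / 0.027² ≈ 1317.42 → 1318.
Using p = 0.41: p(1−p) = 0.2419, so n = 1.960² × 0.2419 / 0.027² ≈ 1274.74 → 1275.
Reduction: 1318 − 1275 = 43.

43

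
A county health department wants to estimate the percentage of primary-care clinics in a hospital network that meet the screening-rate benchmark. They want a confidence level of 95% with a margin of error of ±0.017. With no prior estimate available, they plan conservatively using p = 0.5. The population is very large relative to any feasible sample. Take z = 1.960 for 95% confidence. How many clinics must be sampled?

With p = 0.5, p(1−p) = 0.25.
n = z²·p(1−p)/E² = 1.960² × 0.2500 / 0.017² = 3.8416 × 0.2500 / 0.000289 ≈ 3323.18.
Rounding up gives n = 3324.

3324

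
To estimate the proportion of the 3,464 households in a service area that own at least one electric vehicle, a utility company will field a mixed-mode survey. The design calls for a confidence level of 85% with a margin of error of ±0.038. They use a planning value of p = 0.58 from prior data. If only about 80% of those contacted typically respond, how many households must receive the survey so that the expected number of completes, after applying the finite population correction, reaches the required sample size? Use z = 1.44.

398

Completed interviews needed (unadjusted): n₀ = 1.44² × 0.2436 / 0.038² ≈ 349.81 → 350.
FPC for N = 3,464: n = 350 / (1 + 349/3464) = 350 / 1.1008 ≈ 317.96 → 318.
At an 80% response rate, contacts needed = 318 / 0.80 ≈ 397.50 → 398.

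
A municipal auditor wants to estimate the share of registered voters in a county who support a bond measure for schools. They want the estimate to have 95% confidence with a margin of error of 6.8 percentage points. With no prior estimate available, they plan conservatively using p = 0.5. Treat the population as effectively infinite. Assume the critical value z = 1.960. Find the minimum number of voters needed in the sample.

With p = 0.5, p(1−p) = 0.25.
n = z²·p(1−p)/E² = 1.960² × 0.2500 / 0.068² = 3.8416 × 0.2500 / 0.004624 ≈ 207.70.
Rounding up gives n = 208.

208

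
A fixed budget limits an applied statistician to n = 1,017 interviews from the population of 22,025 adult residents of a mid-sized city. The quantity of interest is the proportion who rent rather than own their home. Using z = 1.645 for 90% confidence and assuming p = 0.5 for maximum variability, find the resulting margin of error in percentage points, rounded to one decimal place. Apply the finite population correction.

2.5

Finite-population factor: (N−n)/(N−1) = (22025−1017)/(22025−1) = 0.9539.
SE(p̂) = √[p(1−p)/n · (N−n)/(N−1)] = √[0.2500/1017 × 0.9539] = 0.01531.
E = z × SE = 1.645 × 0.01531 = 0.02519 ≈ 2.5 percentage points.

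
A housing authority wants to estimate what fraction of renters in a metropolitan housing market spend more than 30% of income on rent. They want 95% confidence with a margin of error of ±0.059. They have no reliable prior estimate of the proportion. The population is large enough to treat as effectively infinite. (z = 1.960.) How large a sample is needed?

276

With no prior estimate, use p = 0.5, giving p(1−p) = 0.25.
n = z²·p(1−p)/E² = 1.960² × 0.2500 / 0.059² = 3.8416 × 0.2500 / 0.003481 ≈ 275.90.
Rounding up gives n = 276.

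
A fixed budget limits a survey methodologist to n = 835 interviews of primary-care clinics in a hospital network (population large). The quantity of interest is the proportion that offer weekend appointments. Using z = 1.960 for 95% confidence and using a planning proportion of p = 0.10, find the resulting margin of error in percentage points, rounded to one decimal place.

SE(p̂) = √[p(1−p)/n] = √[0.0900/835] = 0.01038.
E = z × SE = 1.960 × 0.01038 = 0.02035, or 2.0 percentage points.

2.0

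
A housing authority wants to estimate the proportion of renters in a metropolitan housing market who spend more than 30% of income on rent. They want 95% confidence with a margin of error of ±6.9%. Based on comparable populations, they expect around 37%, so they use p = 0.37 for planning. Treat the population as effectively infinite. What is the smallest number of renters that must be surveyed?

189

For 95% confidence, z = 1.96.
With p = 0.37, p(1−p) = 0.2331.
n = z²·p(1−p)/E² = 1.96² × 0.2331 / 0.069² = 3.8416 × 0.2331 / 0.004761 ≈ 188.09.
Rounding up gives n = 189.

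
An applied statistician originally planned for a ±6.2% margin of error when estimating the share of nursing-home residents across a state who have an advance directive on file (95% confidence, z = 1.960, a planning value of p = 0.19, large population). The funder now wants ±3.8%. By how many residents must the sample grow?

256

At ±6.2%: n = 1.960² × 0.1539 / 0.062² ≈ 153.80 → 154.
At ±3.8%: n = 1.960² × 0.1539 / 0.038² ≈ 409.43 → 410.
Additional respondents: 410 − 154 = 256.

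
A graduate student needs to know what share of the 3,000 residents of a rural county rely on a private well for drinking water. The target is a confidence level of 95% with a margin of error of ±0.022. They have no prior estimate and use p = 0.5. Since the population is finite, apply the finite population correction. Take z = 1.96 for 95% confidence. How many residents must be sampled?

1195

Unadjusted: n₀ = 1.96² × 0.50 × 0.50 / 0.022² ≈ 1984.30, so n₀ = 1985.
Finite population correction with N = 3,000: n = n₀ / (1 + (n₀−1)/N) = 1985 / (1 + 1984/3000) = 1985 / 1.6613 ≈ 1194.82.
Rounding up, n = 1195.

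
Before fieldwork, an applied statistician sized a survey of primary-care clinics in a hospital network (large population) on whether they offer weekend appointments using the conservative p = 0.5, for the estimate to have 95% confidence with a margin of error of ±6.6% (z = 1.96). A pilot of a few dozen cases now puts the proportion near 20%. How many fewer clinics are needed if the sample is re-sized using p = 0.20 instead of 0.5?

Conservative (p = 0.5): n = 1.96² × 0.25 / 0.066² ≈ 220.48 → 221.
Using p = 0.20: p(1−p) = 0.1600, so n = 1.96² × 0.1600 / 0.066² ≈ 141.11 → 142.
Reduction: 221 − 142 = 79.

79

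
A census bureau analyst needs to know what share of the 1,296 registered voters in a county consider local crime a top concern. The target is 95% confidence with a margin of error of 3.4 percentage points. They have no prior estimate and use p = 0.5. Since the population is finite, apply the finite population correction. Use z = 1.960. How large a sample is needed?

507

Unadjusted: n₀ = 1.960² × 0.50 × 0.50 / 0.034² ≈ 830.80, so n₀ = 831.
Finite population correction with N = 1,296: n = n₀ / (1 + (n₀−1)/N) = 831 / (1 + 830/1296) = 831 / 1.6404 ≈ 506.57.
Rounding up, n = 507.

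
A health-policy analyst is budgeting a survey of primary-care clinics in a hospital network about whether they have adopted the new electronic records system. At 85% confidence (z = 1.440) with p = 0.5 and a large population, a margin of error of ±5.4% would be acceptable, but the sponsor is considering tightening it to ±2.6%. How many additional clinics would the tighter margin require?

At ±5.4%: n = 1.440² × 0.2500 / 0.054² ≈ 177.78 → 178.
At ±2.6%: n = 1.440² × 0.2500 / 0.026² ≈ 766.86 → 767.
Additional respondents: 767 − 178 = 589.

589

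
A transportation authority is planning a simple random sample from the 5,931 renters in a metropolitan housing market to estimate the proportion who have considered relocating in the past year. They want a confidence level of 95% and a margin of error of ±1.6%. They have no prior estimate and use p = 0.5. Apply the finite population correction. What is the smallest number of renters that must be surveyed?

2299

For 95% confidence, z = 1.960.
Unadjusted: n₀ = 1.960² × 0.50 × 0.50 / 0.016² ≈ 3751.56, so n₀ = 3752.
Finite population correction with N = 5,931: n = n₀ / (1 + (n₀−1)/N) = 3752 / (1 + 3751/5931) = 3752 / 1.6324 ≈ 2298.40.
Rounding up, n = 2299.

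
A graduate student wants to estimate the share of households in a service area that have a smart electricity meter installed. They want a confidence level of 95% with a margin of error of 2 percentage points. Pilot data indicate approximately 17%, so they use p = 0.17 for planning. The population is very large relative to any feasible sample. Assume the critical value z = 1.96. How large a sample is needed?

1356

With p = 0.17, p(1−p) = 0.1411.
n = z²·p(1−p)/E² = 1.96² × 0.1411 / 0.020² = 3.8416 × 0.1411 / 0.000400 ≈ 1355.12.
Rounding up gives n = 1356.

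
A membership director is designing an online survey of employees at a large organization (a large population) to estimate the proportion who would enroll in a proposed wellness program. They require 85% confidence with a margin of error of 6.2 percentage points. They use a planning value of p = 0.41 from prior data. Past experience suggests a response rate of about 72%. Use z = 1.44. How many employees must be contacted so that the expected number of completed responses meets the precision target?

Completed interviews needed: n₀ = 1.44² × 0.2419 / 0.062² ≈ 130.49 → 131.
At a 72% response rate, contacts needed = 131 / 0.72 ≈ 181.94 → 182.

182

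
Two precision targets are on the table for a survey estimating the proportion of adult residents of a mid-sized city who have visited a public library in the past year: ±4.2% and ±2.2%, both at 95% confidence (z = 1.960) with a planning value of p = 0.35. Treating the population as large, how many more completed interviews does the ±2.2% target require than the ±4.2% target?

At ±4.2%: n = 1.960² × 0.2275 / 0.042² ≈ 495.44 → 496.
At ±2.2%: n = 1.960² × 0.2275 / 0.022² ≈ 1805.71 → 1806.
Additional respondents: 1806 − 496 = 1310.

1310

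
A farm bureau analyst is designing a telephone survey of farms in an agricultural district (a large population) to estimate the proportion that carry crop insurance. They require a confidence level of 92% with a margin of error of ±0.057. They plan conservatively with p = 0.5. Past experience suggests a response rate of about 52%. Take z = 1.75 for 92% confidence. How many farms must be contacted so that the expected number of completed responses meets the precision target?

Completed interviews needed: n₀ = 1.75² × 0.2500 / 0.057² ≈ 235.65 → 236.
At a 52% response rate, contacts needed = 236 / 0.52 ≈ 453.85 → 454.

454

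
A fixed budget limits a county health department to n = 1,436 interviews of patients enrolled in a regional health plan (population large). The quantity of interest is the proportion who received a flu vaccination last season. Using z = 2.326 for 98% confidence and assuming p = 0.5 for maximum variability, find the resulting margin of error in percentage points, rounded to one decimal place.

SE(p̂) = √[p(1−p)/n] = √[0.2500/1436] = 0.01319.
E = z × SE = 2.326 × 0.01319 = 0.03069, or 3.1 percentage points.

3.1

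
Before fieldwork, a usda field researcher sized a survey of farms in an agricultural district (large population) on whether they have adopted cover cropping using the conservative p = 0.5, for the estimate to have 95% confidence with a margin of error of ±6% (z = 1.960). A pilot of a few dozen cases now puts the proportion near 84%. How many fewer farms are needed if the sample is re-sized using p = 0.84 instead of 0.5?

123

Conservative (p = 0.5): n = 1.960² × 0.25 / 0.060² ≈ 266.78 → 267.
Using p = 0.84: p(1−p) = 0.1344, so n = 1.960² × 0.1344 / 0.060² ≈ 143.42 → 144.
Reduction: 267 − 144 = 123.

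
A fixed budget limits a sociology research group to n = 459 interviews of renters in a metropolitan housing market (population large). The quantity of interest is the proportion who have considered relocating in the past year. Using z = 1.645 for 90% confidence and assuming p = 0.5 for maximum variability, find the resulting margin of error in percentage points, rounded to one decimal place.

SE(p̂) = √[p(1−p)/n] = √[0.2500/459] = 0.02334.
E = z × SE = 1.645 × 0.02334 = 0.03839, or 3.8 percentage points.

3.8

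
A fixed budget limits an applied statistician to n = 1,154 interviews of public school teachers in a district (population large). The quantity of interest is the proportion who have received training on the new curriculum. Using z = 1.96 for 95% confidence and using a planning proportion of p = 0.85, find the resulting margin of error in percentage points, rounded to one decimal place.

SE(p̂) = √[p(1−p)/n] = √[0.1275/1154] = 0.01051.
E = z × SE = 1.96 × 0.01051 = 0.02060, or 2.1 percentage points.

2.1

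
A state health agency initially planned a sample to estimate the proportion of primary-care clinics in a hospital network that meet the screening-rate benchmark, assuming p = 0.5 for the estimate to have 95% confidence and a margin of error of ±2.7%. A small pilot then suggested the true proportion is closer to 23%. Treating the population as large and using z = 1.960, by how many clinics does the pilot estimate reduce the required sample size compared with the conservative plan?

384

Conservative (p = 0.5): n = 1.960² × 0.25 / 0.027² ≈ 1317.42 → 1318.
Using p = 0.23: p(1−p) = 0.1771, so n = 1.960² × 0.1771 / 0.027² ≈ 933.26 → 934.
Reduction: 1318 − 934 = 384.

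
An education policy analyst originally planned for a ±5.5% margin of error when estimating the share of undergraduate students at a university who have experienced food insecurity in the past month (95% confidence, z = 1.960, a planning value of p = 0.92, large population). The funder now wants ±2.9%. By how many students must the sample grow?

243

At ±5.5%: n = 1.960² × 0.0736 / 0.055² ≈ 93.47 → 94.
At ±2.9%: n = 1.960² × 0.0736 / 0.029² ≈ 336.20 → 337.
Additional respondents: 337 − 94 = 243.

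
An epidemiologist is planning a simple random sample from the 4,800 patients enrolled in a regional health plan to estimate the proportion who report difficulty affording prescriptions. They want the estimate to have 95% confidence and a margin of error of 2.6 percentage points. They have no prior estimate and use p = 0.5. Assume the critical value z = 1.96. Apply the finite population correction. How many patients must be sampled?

Unadjusted: n₀ = 1.96² × 0.50 × 0.50 / 0.026² ≈ 1420.71, so n₀ = 1421.
Finite population correction with N = 4,800: n = n₀ / (1 + (n₀−1)/N) = 1421 / (1 + 1420/4800) = 1421 / 1.2958 ≈ 1096.59.
Rounding up, n = 1097.

1097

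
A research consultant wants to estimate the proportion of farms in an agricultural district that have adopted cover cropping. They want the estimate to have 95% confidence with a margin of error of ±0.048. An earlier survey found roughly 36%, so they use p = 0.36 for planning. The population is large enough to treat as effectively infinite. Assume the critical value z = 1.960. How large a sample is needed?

385

With p = 0.36, p(1−p) = 0.2304.
n = z²·p(1−p)/E² = 1.960² × 0.2304 / 0.048² = 3.8416 × 0.2304 / 0.002304 ≈ 384.16.
Rounding up gives n = 385.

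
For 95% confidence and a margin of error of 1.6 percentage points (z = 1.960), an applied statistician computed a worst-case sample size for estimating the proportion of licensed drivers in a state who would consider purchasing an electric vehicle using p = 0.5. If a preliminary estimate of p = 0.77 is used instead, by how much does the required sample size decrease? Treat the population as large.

Conservative (p = 0.5): n = 1.960² × 0.25 / 0.016² ≈ 3751.56 → 3752.
Using p = 0.77: p(1−p) = 0.1771, so n = 1.960² × 0.1771 / 0.016² ≈ 2657.61 → 2658.
Reduction: 3752 − 2658 = 1094.

1094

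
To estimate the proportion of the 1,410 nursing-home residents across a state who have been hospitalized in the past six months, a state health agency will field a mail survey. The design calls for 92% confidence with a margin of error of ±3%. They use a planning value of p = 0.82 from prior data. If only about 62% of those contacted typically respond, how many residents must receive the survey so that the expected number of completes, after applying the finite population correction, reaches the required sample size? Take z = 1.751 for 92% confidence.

Completed interviews needed (unadjusted): n₀ = 1.751² × 0.1476 / 0.030² ≈ 502.82 → 503.
FPC for N = 1,410: n = 503 / (1 + 502/1410) = 503 / 1.3560 ≈ 370.94 → 371.
At a 62% response rate, contacts needed = 371 / 0.62 ≈ 598.39 → 599.

599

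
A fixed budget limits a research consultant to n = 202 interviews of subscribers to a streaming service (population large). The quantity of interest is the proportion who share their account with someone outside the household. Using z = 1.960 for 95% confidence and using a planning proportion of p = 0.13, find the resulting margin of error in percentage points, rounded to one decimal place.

4.6

SE(p̂) = √[p(1−p)/n] = √[0.1131/202] = 0.02366.
E = z × SE = 1.960 × 0.02366 = 0.04638, or 4.6 percentage points.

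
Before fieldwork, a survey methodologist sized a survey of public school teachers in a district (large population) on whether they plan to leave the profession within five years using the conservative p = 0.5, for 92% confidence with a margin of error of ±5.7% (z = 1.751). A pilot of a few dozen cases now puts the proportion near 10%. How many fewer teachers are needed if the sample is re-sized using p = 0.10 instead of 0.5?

Conservative (p = 0.5): n = 1.751² × 0.25 / 0.057² ≈ 235.92 → 236.
Using p = 0.10: p(1−p) = 0.0900, so n = 1.751² × 0.0900 / 0.057² ≈ 84.93 → 85.
Reduction: 236 − 85 = 151.

151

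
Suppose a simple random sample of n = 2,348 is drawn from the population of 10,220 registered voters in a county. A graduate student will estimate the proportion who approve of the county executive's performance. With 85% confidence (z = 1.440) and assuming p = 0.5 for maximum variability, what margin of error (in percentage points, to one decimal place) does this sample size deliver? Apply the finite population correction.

Finite-population factor: (N−n)/(N−1) = (10220−2348)/(10220−1) = 0.7703.
SE(p̂) = √[p(1−p)/n · (N−n)/(N−1)] = √[0.2500/2348 × 0.7703] = 0.00906.
E = z × SE = 1.440 × 0.00906 = 0.01304 ≈ 1.3 percentage points.

1.3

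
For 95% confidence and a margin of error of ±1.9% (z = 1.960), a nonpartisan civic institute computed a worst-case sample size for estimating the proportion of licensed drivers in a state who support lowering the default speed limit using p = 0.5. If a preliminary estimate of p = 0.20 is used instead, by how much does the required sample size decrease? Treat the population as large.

Conservative (p = 0.5): n = 1.960² × 0.25 / 0.019² ≈ 2660.39 → 2661.
Using p = 0.20: p(1−p) = 0.1600, so n = 1.960² × 0.1600 / 0.019² ≈ 1702.65 → 1703.
Reduction: 2661 − 1703 = 958.

958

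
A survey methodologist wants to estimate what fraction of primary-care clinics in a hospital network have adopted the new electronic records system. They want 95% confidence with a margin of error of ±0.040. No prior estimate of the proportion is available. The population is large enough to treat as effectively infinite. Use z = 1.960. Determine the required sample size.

With no prior estimate, use p = 0.5, giving p(1−p) = 0.25.
n = z²·p(1−p)/E² = 1.960² × 0.2500 / 0.040² = 3.8416 × 0.2500 / 0.001600 ≈ 600.25.
Rounding up gives n = 601.

601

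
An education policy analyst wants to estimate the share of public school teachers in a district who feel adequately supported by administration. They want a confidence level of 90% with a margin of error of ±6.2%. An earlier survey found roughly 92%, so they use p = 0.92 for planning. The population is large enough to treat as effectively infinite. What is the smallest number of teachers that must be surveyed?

For 90% confidence, z = 1.64.
With p = 0.92, p(1−p) = 0.0736.
n = z²·p(1−p)/E² = 1.64² × 0.0736 / 0.062² = 2.6896 × 0.0736 / 0.003844 ≈ 51.50.
Rounding up gives n = 52.

52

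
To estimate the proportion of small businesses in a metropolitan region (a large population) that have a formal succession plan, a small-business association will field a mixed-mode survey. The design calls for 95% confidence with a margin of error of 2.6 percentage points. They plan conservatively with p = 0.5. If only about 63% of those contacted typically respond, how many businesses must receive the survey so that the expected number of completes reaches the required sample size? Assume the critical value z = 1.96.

2256

Completed interviews needed: n₀ = 1.96² × 0.2500 / 0.026² ≈ 1420.71 → 1421.
At a 63% response rate, contacts needed = 1421 / 0.63 ≈ 2255.56 → 2256.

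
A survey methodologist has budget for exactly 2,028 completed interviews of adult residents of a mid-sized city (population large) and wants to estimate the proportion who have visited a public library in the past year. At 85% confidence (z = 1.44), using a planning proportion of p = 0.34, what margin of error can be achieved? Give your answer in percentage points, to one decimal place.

1.5

SE(p̂) = √[p(1−p)/n] = √[0.2244/2028] = 0.01052.
E = z × SE = 1.44 × 0.01052 = 0.01515, or 1.5 percentage points.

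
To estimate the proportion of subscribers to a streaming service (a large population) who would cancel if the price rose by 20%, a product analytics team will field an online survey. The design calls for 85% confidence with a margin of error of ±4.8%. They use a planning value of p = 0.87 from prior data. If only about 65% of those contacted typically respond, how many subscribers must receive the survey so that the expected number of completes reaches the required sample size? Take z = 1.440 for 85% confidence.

157

Completed interviews needed: n₀ = 1.440² × 0.1131 / 0.048² ≈ 101.79 → 102.
At a 65% response rate, contacts needed = 102 / 0.65 ≈ 156.92 → 157.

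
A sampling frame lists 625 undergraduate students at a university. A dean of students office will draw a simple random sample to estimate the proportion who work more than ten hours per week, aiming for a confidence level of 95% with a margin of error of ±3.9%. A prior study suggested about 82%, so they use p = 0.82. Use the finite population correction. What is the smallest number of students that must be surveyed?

For 95% confidence, z = 1.960.
Unadjusted: n₀ = 1.960² × 0.82 × 0.18 / 0.039² ≈ 372.79, so n₀ = 373.
Finite population correction with N = 625: n = n₀ / (1 + (n₀−1)/N) = 373 / (1 + 372/625) = 373 / 1.5952 ≈ 233.83.
Rounding up, n = 234.

234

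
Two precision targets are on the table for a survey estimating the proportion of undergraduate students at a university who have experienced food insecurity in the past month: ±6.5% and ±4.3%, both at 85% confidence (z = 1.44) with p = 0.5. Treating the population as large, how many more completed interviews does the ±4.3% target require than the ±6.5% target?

158

At ±6.5%: n = 1.44² × 0.2500 / 0.065² ≈ 122.70 → 123.
At ±4.3%: n = 1.44² × 0.2500 / 0.043² ≈ 280.37 → 281.
Additional respondents: 281 − 123 = 158.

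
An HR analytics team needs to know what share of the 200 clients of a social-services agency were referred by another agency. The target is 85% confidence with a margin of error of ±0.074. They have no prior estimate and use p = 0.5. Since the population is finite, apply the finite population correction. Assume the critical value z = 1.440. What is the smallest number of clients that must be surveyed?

65

Unadjusted: n₀ = 1.440² × 0.50 × 0.50 / 0.074² ≈ 94.67, so n₀ = 95.
Finite population correction with N = 200: n = n₀ / (1 + (n₀−1)/N) = 95 / (1 + 94/200) = 95 / 1.4700 ≈ 64.63.
Rounding up, n = 65.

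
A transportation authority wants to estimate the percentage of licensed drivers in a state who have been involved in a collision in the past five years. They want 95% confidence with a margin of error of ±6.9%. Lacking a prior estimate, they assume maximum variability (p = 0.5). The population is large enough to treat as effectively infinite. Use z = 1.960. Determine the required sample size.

With p = 0.5, p(1−p) = 0.25.
n = z²·p(1−p)/E² = 1.960² × 0.2500 / 0.069² = 3.8416 × 0.2500 / 0.004761 ≈ 201.72.
Rounding up gives n = 202.

202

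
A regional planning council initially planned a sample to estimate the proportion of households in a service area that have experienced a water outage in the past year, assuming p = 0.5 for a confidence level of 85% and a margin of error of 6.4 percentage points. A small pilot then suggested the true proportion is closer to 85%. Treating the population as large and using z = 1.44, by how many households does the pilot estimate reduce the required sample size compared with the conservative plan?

Conservative (p = 0.5): n = 1.44² × 0.25 / 0.064² ≈ 126.56 → 127.
Using p = 0.85: p(1−p) = 0.1275, so n = 1.44² × 0.1275 / 0.064² ≈ 64.55 → 65.
Reduction: 127 − 65 = 62.

62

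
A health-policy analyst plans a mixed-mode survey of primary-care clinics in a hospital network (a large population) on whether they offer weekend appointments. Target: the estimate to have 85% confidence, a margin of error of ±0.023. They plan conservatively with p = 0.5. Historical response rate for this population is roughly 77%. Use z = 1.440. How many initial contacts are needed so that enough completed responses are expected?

Completed interviews needed: n₀ = 1.440² × 0.2500 / 0.023² ≈ 979.96 → 980.
At a 77% response rate, contacts needed = 980 / 0.77 ≈ 1272.73 → 1273.

1273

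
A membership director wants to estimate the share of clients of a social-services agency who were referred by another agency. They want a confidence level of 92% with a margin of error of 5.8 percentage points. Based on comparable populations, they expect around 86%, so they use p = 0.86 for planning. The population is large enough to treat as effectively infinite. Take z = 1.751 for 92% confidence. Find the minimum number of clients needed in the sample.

110

With p = 0.86, p(1−p) = 0.1204.
n = z²·p(1−p)/E² = 1.751² × 0.1204 / 0.058² = 3.0660 × 0.1204 / 0.003364 ≈ 109.73.
Rounding up gives n = 110.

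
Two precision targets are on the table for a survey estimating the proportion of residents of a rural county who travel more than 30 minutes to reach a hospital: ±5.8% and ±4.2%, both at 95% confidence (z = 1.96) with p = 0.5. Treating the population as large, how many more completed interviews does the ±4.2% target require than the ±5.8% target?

259

At ±5.8%: n = 1.96² × 0.2500 / 0.058² ≈ 285.49 → 286.
At ±4.2%: n = 1.96² × 0.2500 / 0.042² ≈ 544.44 → 545.
Additional respondents: 545 − 286 = 259.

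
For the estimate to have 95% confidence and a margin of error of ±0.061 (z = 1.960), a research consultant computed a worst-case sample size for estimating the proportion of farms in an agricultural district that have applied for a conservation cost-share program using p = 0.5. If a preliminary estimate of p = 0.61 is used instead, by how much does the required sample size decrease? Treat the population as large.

13

Conservative (p = 0.5): n = 1.960² × 0.25 / 0.061² ≈ 258.10 → 259.
Using p = 0.61: p(1−p) = 0.2379, so n = 1.960² × 0.2379 / 0.061² ≈ 245.61 → 246.
Reduction: 259 − 246 = 13.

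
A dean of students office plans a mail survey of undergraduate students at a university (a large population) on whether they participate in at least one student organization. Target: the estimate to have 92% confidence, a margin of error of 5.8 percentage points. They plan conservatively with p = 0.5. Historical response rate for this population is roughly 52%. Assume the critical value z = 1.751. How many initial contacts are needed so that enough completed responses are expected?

Completed interviews needed: n₀ = 1.751² × 0.2500 / 0.058² ≈ 227.85 → 228.
At a 52% response rate, contacts needed = 228 / 0.52 ≈ 438.46 → 439.

439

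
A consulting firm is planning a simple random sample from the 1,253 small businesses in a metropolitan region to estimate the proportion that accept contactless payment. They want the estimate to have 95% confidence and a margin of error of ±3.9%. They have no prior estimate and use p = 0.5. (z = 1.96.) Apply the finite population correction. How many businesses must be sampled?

421

Unadjusted: n₀ = 1.96² × 0.50 × 0.50 / 0.039² ≈ 631.43, so n₀ = 632.
Finite population correction with N = 1,253: n = n₀ / (1 + (n₀−1)/N) = 632 / (1 + 631/1253) = 632 / 1.5036 ≈ 420.33.
Rounding up, n = 421.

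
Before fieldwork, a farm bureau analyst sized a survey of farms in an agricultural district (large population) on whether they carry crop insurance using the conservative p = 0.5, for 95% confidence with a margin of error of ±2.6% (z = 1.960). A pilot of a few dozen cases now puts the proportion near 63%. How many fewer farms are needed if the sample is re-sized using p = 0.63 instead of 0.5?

Conservative (p = 0.5): n = 1.960² × 0.25 / 0.026² ≈ 1420.71 → 1421.
Using p = 0.63: p(1−p) = 0.2331, so n = 1.960² × 0.2331 / 0.026² ≈ 1324.67 → 1325.
Reduction: 1421 − 1325 = 96.

96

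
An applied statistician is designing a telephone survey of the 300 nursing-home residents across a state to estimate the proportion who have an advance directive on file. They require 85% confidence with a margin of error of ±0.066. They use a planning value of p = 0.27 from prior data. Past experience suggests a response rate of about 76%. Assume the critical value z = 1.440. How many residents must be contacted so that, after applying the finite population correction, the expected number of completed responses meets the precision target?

95

Completed interviews needed (unadjusted): n₀ = 1.440² × 0.1971 / 0.066² ≈ 93.83 → 94.
FPC for N = 300: n = 94 / (1 + 93/300) = 94 / 1.3100 ≈ 71.76 → 72.
At a 76% response rate, contacts needed = 72 / 0.76 ≈ 94.74 → 95.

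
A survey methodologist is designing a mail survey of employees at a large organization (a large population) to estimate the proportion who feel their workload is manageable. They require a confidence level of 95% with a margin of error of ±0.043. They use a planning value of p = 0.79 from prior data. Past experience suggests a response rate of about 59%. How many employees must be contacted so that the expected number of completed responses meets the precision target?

585

For 95% confidence, z = 1.96.
Completed interviews needed: n₀ = 1.96² × 0.1659 / 0.043² ≈ 344.68 → 345.
At a 59% response rate, contacts needed = 345 / 0.59 ≈ 584.75 → 585.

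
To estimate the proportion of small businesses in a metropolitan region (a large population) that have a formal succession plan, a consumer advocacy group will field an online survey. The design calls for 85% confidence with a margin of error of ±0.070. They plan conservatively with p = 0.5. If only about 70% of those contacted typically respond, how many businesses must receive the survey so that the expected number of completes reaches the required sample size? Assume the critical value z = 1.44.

152

Completed interviews needed: n₀ = 1.44² × 0.2500 / 0.070² ≈ 105.80 → 106.
At a 70% response rate, contacts needed = 106 / 0.70 ≈ 151.43 → 152.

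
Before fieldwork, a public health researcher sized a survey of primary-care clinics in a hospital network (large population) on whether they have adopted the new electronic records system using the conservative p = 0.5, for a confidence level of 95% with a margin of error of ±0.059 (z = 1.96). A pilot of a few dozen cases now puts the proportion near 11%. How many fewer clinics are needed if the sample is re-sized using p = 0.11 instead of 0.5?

167

Conservative (p = 0.5): n = 1.96² × 0.25 / 0.059² ≈ 275.90 → 276.
Using p = 0.11: p(1−p) = 0.0979, so n = 1.96² × 0.0979 / 0.059² ≈ 108.04 → 109.
Reduction: 276 − 109 = 167.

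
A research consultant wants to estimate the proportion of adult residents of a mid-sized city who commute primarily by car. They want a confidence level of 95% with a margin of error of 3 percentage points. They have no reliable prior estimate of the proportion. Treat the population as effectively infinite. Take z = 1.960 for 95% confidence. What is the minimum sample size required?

1068

With no prior estimate, use p = 0.5, giving p(1−p) = 0.25.
n = z²·p(1−p)/E² = 1.960² × 0.2500 / 0.030² = 3.8416 × 0.2500 / 0.000900 ≈ 1067.11.
Rounding up gives n = 1068.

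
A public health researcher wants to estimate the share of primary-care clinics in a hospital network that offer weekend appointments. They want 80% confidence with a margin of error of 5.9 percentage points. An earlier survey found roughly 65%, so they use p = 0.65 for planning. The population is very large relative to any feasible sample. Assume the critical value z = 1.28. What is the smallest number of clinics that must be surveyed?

With p = 0.65, p(1−p) = 0.2275.
n = z²·p(1−p)/E² = 1.28² × 0.2275 / 0.059² = 1.6384 × 0.2275 / 0.003481 ≈ 107.08.
Rounding up gives n = 108.

108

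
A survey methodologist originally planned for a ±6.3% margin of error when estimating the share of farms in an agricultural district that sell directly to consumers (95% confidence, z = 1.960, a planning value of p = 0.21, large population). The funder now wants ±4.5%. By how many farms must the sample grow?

154

At ±6.3%: n = 1.960² × 0.1659 / 0.063² ≈ 160.57 → 161.
At ±4.5%: n = 1.960² × 0.1659 / 0.045² ≈ 314.73 → 315.
Additional respondents: 315 − 161 = 154.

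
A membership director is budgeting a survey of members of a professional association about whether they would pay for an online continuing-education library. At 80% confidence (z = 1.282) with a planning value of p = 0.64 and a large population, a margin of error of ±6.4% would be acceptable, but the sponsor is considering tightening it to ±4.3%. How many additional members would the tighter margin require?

At ±6.4%: n = 1.282² × 0.2304 / 0.064² ≈ 92.45 → 93.
At ±4.3%: n = 1.282² × 0.2304 / 0.043² ≈ 204.80 → 205.
Additional respondents: 205 − 93 = 112.

112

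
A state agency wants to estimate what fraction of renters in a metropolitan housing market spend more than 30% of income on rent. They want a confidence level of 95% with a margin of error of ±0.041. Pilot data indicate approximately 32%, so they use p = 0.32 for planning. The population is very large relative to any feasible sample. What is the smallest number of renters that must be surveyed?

For 95% confidence, z = 1.96.
With p = 0.32, p(1−p) = 0.2176.
n = z²·p(1−p)/E² = 1.96² × 0.2176 / 0.041² = 3.8416 × 0.2176 / 0.001681 ≈ 497.28.
Rounding up gives n = 498.

498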